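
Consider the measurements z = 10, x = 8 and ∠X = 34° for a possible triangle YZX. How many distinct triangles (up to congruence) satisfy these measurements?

z·sin X = 10·sin(34°) ≈ 5.592.
Since z sin X < x < z (5.592 < 8 < 10), two triangles exist.

2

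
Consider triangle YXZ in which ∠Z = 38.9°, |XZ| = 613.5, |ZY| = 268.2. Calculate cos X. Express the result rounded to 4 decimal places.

By the law of cosines, |YX|² = |XZ|² + |ZY|² − 2·|XZ|·|ZY|·cos Z = 1.9221e+05, so |YX| ≈ 438.42.
Law of cosines again: cos X = (|YX|² + |XZ|² − |ZY|²)/(2·|YX|·|XZ|) ≈ 0.92327, so ∠X ≈ 22.59°.

0.9233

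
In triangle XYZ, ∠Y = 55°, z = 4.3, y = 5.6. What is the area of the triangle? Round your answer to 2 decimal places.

Law of sines: sin Z = z·sin Y/y ≈ 0.62899.
Since y ≥ z, only the acute value applies: ∠Z ≈ 38.98°.
Then ∠X = 180° − ∠Y − ∠Z ≈ 86.02°.
Law of sines gives x = y·sin X/sin Y ≈ 6.8199.
Area = ½·y·z·sin X ≈ 12.011.

area ≈ 12.01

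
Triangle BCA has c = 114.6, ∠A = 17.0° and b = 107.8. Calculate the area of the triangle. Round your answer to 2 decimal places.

Area = ½·b·c·sin A ≈ 1806.

area ≈ 1805.96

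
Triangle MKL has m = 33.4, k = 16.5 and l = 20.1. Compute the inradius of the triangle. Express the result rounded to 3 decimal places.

Semiperimeter s = (33.4 + 16.5 + 20.1)/2 = 35.
Heron's formula: area = √(35·1.6·18.5·14.9) ≈ 124.24.
Inradius = area/s = 124.24/35 ≈ 3.5498.

3.550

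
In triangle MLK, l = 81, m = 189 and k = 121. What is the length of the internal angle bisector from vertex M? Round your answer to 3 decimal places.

By the law of cosines, cos M = (l² + k² − m²) / (2·l·k) ≈ -0.74069, so ∠M ≈ 137.79°.
The bisector from M has length 2·l·k·cos(∠M/2)/(l+k) ≈ 34.942.

t_M ≈ 34.942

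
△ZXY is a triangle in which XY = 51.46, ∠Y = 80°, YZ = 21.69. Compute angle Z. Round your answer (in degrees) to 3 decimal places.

75.874

By the law of cosines, ZX² = XY² + YZ² − 2·XY·YZ·cos Y = 2730.9, so ZX ≈ 52.258.
Law of cosines again: cos Z = (YZ² + ZX² − XY²)/(2·YZ·ZX) ≈ 0.24406, so ∠Z ≈ 75.87°.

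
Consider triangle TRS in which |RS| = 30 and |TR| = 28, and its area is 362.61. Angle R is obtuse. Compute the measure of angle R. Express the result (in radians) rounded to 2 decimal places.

2.10

From area = ½·|TR|·|RS|·sin R, we get sin R = 2·area/(|TR|·|RS|) ≈ 0.86336.
Taking the obtuse solution, ∠R ≈ 2.100 rad.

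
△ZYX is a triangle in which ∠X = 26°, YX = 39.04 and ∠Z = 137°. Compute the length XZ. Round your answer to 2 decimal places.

The third angle is ∠Y = 180° − ∠X − ∠Z = 17.00°.
Law of sines: XZ = YX·sin Y/sin Z ≈ 16.736.

16.74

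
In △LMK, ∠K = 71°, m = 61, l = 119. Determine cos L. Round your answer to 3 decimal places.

By the law of cosines, k² = l² + m² − 2·l·m·cos K = 13155, so k ≈ 114.7.
Law of cosines again: cos L = (m² + k² − l²)/(2·m·k) ≈ 0.19405, so ∠L ≈ 78.81°.

cos L ≈ 0.194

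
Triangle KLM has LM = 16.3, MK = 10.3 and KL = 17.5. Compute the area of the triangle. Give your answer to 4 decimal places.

82.3309

Semiperimeter s = (16.3 + 10.3 + 17.5)/2 = 22.05.
Heron's formula: area = √(22.05·5.75·11.75·4.55) ≈ 82.331.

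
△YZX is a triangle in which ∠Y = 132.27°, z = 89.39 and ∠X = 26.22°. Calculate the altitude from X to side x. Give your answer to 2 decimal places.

66.15

The third angle is ∠Z = 180° − ∠X − ∠Y = 21.51°.
Law of sines: y = z·sin Y/sin Z ≈ 180.4.
Law of sines: x = z·sin X/sin Z ≈ 107.71.
Area = ½·z·y·sin X ≈ 3562.4.
The altitude from X has length 2·area/x ≈ 66.147.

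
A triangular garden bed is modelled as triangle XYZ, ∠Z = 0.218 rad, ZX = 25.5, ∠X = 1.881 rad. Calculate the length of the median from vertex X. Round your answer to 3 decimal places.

The third angle is ∠Y = π − ∠Z − ∠X = 1.043 rad.
Law of sines: YZ = ZX·sin X/sin Y ≈ 28.115.
Law of sines: XY = ZX·sin Z/sin Y ≈ 6.3853.
Median from X: ½√(2·ZX² + 2·XY² − YZ²) ≈ 12.162.

m_X ≈ 12.162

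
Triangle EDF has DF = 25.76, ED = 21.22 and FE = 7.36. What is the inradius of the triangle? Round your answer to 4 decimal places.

Semiperimeter s = (25.76 + 7.36 + 21.22)/2 = 27.17.
Heron's formula: area = √(27.17·1.41·19.81·5.95) ≈ 67.198.
Inradius = area/s = 67.198/27.17 ≈ 2.4732.

r ≈ 2.4732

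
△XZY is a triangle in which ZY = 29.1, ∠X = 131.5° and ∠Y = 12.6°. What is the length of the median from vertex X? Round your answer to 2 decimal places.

m_X ≈ 9.15

The third angle is ∠Z = 180° − ∠Y − ∠X = 35.90°.
Law of sines: YX = ZY·sin Z/sin X ≈ 22.783.
Law of sines: XZ = ZY·sin Y/sin X ≈ 8.4758.
Median from X: ½√(2·YX² + 2·XZ² − ZY²) ≈ 9.1514.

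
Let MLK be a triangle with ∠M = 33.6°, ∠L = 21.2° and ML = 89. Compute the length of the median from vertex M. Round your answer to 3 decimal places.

The third angle is ∠K = 180° − ∠M − ∠L = 125.20°.
Law of sines: LK = ML·sin M/sin K ≈ 60.273.
Law of sines: KM = ML·sin L/sin K ≈ 39.387.
Median from M: ½√(2·KM² + 2·ML² − LK²) ≈ 61.87.

m_M ≈ 61.870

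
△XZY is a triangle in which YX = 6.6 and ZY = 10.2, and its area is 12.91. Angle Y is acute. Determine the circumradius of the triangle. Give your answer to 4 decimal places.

From area = ½·ZY·YX·sin Y, we get sin Y = 2·area/(ZY·YX) ≈ 0.38354.
Taking the acute solution, ∠Y ≈ 22.55°.
Law of cosines then gives XZ ≈ 4.8225.
Circumradius = XZ/(2 sin Y) ≈ 6.2868.

R ≈ 6.2868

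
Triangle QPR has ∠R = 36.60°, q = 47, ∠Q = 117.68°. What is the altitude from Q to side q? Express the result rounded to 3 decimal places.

The third angle is ∠P = 180° − ∠R − ∠Q = 25.72°.
Law of sines: p = q·sin P/sin Q ≈ 23.033.
Law of sines: r = q·sin R/sin Q ≈ 31.644.
Area = ½·q·p·sin R ≈ 322.72.
The altitude from Q has length 2·area/q ≈ 13.733.

13.733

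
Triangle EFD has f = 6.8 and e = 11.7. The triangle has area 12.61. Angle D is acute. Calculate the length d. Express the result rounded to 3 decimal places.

From area = ½·e·f·sin D, we get sin D = 2·area/(e·f) ≈ 0.31699.
Taking the acute solution, ∠D ≈ 18.48°.
Law of cosines then gives d ≈ 5.6759.

5.676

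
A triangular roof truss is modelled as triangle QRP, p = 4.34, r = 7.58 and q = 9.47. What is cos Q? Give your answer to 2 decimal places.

By the law of cosines, cos Q = (r² + p² − q²) / (2·r·p) ≈ -0.20350, so ∠Q ≈ 101.74°.

cos Q ≈ -0.20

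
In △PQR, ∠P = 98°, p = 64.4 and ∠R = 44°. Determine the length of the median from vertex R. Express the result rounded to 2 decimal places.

The third angle is ∠Q = 180° − ∠R − ∠P = 38.00°.
Law of sines: q = p·sin Q/sin P ≈ 40.038.
Law of sines: r = p·sin R/sin P ≈ 45.176.
Median from R: ½√(2·p² + 2·q² − r²) ≈ 48.631.

48.63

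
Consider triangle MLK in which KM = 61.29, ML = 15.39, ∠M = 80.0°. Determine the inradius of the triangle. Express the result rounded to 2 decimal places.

By the law of cosines, LK² = KM² + ML² − 2·KM·ML·cos M = 3665.7, so LK ≈ 60.545.
Area = ½·KM·ML·sin M ≈ 464.46.
Semiperimeter s = (60.545+61.29+15.39)/2 = 68.613.
Inradius = area/s = 464.46/68.613 ≈ 6.7693.

r ≈ 6.77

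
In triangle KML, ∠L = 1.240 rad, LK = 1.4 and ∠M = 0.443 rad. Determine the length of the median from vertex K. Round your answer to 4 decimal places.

The third angle is ∠K = π − ∠M − ∠L = 1.459 rad.
Law of sines: ML = LK·sin K/sin M ≈ 3.2455.
Law of sines: KM = LK·sin L/sin M ≈ 3.089.
Median from K: ½√(2·LK² + 2·KM² − ML²) ≈ 1.7657.

1.7657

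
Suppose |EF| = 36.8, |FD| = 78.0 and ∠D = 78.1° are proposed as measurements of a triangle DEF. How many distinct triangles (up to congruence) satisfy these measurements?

0

|FD|·sin D = 78.0·sin(78.1°) ≈ 76.32.
Since |EF| = 36.8 < 76.32 = |FD| sin D, no triangle exists.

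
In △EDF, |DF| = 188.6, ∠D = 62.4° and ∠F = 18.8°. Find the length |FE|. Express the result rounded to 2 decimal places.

The third angle is ∠E = 180° − ∠D − ∠F = 98.80°.
Law of sines: |FE| = |DF|·sin D/sin E ≈ 169.13.

169.13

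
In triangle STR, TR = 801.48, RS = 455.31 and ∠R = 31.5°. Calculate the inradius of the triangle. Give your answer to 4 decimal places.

By the law of cosines, ST² = TR² + RS² − 2·TR·RS·cos R = 2.2738e+05, so ST ≈ 476.85.
Area = ½·TR·RS·sin R ≈ 95336.
Semiperimeter s = (801.48+455.31+476.85)/2 = 866.82.
Inradius = area/s = 95336/866.82 ≈ 109.98.

109.9833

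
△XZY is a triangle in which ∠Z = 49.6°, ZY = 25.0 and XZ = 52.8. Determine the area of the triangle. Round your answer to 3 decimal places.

Area = ½·XZ·ZY·sin Z ≈ 502.62.

area ≈ 502.615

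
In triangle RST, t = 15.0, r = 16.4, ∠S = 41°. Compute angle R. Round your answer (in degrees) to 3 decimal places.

∠R ≈ 76.300°

By the law of cosines, s² = t² + r² − 2·t·r·cos S = 122.64, so s ≈ 11.074.
Law of cosines again: cos R = (s² + t² − r²)/(2·s·t) ≈ 0.23683, so ∠R ≈ 76.30°.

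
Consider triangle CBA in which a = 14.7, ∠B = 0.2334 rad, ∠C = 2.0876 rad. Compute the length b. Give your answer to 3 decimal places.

The third angle is ∠A = π − ∠C − ∠B = 0.8206 rad.
Law of sines: b = a·sin B/sin A ≈ 4.6475.

4.648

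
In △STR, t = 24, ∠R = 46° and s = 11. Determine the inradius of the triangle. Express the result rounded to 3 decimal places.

3.572

By the law of cosines, r² = s² + t² − 2·s·t·cos R = 330.22, so r ≈ 18.172.
Area = ½·s·t·sin R ≈ 94.953.
Semiperimeter p = (11+24+18.172)/2 = 26.586.
Inradius = area/p = 94.953/26.586 ≈ 3.5715.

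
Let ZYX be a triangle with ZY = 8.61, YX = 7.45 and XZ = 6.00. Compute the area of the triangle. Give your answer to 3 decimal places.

Semiperimeter s = (7.45 + 6 + 8.61)/2 = 11.03.
Heron's formula: area = √(11.03·3.58·5.03·2.42) ≈ 21.924.

area ≈ 21.924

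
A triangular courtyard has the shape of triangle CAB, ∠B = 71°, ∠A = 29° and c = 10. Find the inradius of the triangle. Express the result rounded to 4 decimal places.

r ≈ 1.8980

The third angle is ∠C = 180° − ∠A − ∠B = 80.00°.
Law of sines: a = c·sin A/sin C ≈ 4.9229.
Law of sines: b = c·sin B/sin C ≈ 9.601.
Area = ½·c·a·sin B ≈ 23.273.
Semiperimeter s = (10+4.9229+9.601)/2 = 12.262.
Inradius = area/s = 23.273/12.262 ≈ 1.898.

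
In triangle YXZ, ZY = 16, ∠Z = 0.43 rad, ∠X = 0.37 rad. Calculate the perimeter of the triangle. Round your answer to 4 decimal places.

The third angle is ∠Y = π − ∠X − ∠Z = 2.342 rad.
Law of sines: XZ = ZY·sin Y/sin X ≈ 31.74.
Law of sines: YX = ZY·sin Z/sin X ≈ 18.445.
Semiperimeter s = (31.74+16+18.445)/2 = 33.092.
Perimeter = 31.74 + 16 + 18.445 = 66.185.

66.1849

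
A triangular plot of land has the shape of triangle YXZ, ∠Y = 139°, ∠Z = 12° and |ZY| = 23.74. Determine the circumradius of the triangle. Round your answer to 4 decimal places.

The third angle is ∠X = 180° − ∠Z − ∠Y = 29.00°.
Law of sines: |XZ| = |ZY|·sin Y/sin X ≈ 32.126.
Law of sines: |YX| = |ZY|·sin Z/sin X ≈ 10.181.
Circumradius = |ZY|/(2 sin X) ≈ 24.484.

24.4838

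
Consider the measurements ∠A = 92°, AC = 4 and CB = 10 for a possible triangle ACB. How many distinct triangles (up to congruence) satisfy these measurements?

1

AC·sin A = 4·sin(92°) ≈ 3.998.
Since ∠A is not acute, a triangle exists only if CB > AC; here CB > AC, so there is exactly one triangle.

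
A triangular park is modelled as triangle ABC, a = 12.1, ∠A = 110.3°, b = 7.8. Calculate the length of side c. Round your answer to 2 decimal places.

6.93

Law of sines: sin B = b·sin A/a ≈ 0.60459.
Since a ≥ b, only the acute value applies: ∠B ≈ 37.20°.
Then ∠C = 180° − ∠A − ∠B ≈ 32.50°.
Law of sines gives c = a·sin C/sin A ≈ 6.932.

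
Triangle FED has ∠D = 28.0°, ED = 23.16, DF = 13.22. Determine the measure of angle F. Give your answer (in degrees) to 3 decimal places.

123.619

By the law of cosines, FE² = ED² + DF² − 2·ED·DF·cos D = 170.48, so FE ≈ 13.057.
Law of cosines again: cos F = (DF² + FE² − ED²)/(2·DF·FE) ≈ -0.55366, so ∠F ≈ 123.62°.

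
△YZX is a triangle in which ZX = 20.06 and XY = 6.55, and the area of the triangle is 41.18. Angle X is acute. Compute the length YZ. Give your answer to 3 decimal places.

From area = ½·ZX·XY·sin X, we get sin X = 2·area/(ZX·XY) ≈ 0.62682.
Taking the acute solution, ∠X ≈ 0.677 rad.
Law of cosines then gives YZ ≈ 15.51.

15.510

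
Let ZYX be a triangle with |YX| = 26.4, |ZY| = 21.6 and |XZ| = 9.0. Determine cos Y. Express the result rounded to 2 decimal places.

By the law of cosines, cos Y = (|ZY|² + |YX|² − |XZ|²) / (2·|ZY|·|YX|) ≈ 0.94918, so ∠Y ≈ 18.34°.

cos Y ≈ 0.95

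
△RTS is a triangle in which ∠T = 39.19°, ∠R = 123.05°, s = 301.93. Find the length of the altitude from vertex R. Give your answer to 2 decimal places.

The third angle is ∠S = 180° − ∠R − ∠T = 17.76°.
Law of sines: r = s·sin R/sin S ≈ 829.68.
Law of sines: t = s·sin T/sin S ≈ 625.47.
Area = ½·s·r·sin T ≈ 79146.
The altitude from R has length 2·area/r ≈ 190.79.

190.79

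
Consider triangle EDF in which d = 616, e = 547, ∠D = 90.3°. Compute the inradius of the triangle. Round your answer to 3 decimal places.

Law of sines: sin E = e·sin D/d ≈ 0.88797.
Since d ≥ e, only the acute value applies: ∠E ≈ 62.62°.
Then ∠F = 180° − ∠D − ∠E ≈ 27.08°.
Law of sines gives f = d·sin F/sin D ≈ 280.43.
Area = ½·d·e·sin F ≈ 76696.
Semiperimeter s = (547+616+280.43)/2 = 721.71.
Inradius = area/s = 76696/721.71 ≈ 106.27.

106.270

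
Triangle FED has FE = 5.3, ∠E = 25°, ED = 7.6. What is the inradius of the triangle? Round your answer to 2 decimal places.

1.03

By the law of cosines, DF² = FE² + ED² − 2·FE·ED·cos E = 12.838, so DF ≈ 3.583.
Area = ½·FE·ED·sin E ≈ 8.5115.
Semiperimeter s = (7.6+3.583+5.3)/2 = 8.2415.
Inradius = area/s = 8.5115/8.2415 ≈ 1.0328.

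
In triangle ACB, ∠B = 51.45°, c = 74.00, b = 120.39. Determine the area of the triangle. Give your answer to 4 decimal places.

Law of sines: sin C = c·sin B/b ≈ 0.48071.
Since b ≥ c, only the acute value applies: ∠C ≈ 28.73°.
Then ∠A = 180° − ∠B − ∠C ≈ 99.82°.
Law of sines gives a = b·sin A/sin B ≈ 151.68.
Area = ½·b·c·sin A ≈ 4389.2.

area ≈ 4389.1900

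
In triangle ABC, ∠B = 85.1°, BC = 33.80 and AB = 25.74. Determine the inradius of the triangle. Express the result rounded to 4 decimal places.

By the law of cosines, CA² = AB² + BC² − 2·AB·BC·cos B = 1656.4, so CA ≈ 40.698.
Area = ½·AB·BC·sin B ≈ 433.42.
Semiperimeter s = (33.8+40.698+25.74)/2 = 50.119.
Inradius = area/s = 433.42/50.119 ≈ 8.6477.

r ≈ 8.6477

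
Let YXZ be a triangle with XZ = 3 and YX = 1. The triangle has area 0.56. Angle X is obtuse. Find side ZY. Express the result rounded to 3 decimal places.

From area = ½·YX·XZ·sin X, we get sin X = 2·area/(YX·XZ) ≈ 0.37333.
Taking the obtuse solution, ∠X ≈ 158.08°.
Law of cosines then gives ZY ≈ 3.9454.

3.945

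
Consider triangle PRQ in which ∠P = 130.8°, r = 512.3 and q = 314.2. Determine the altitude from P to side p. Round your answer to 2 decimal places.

161.18

By the law of cosines, p² = r² + q² − 2·r·q·cos P = 5.7153e+05, so p ≈ 755.99.
Area = ½·r·q·sin P ≈ 60925.
The altitude from P has length 2·area/p ≈ 161.18.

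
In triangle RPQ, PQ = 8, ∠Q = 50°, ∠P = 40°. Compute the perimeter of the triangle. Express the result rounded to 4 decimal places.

The third angle is ∠R = 180° − ∠P − ∠Q = 90.00°.
Law of sines: QR = PQ·sin P/sin R ≈ 5.1423.
Law of sines: RP = PQ·sin Q/sin R ≈ 6.1284.
Semiperimeter s = (8+5.1423+6.1284)/2 = 9.6353.
Perimeter = 8 + 5.1423 + 6.1284 = 19.271.

perimeter ≈ 19.2707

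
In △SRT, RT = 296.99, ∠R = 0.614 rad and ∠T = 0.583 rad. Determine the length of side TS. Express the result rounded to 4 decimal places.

183.8000

The third angle is ∠S = π − ∠R − ∠T = 1.945 rad.
Law of sines: TS = RT·sin R/sin S ≈ 183.8.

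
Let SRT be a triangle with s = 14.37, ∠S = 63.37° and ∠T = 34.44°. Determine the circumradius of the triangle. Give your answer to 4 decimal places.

8.0376

The third angle is ∠R = 180° − ∠T − ∠S = 82.19°.
Law of sines: r = s·sin R/sin S ≈ 15.926.
Law of sines: t = s·sin T/sin S ≈ 9.0913.
Circumradius = s/(2 sin S) ≈ 8.0376.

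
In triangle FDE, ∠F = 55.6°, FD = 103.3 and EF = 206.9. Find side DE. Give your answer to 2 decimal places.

By the law of cosines, DE² = EF² + FD² − 2·EF·FD·cos F = 29329, so DE ≈ 171.26.

171.26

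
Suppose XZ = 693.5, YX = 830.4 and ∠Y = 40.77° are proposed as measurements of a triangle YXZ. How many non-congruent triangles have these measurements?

2

YX·sin Y = 830.4·sin(40.77°) ≈ 542.3.
Since YX sin Y < XZ < YX (542.3 < 693.5 < 830.4), two triangles exist.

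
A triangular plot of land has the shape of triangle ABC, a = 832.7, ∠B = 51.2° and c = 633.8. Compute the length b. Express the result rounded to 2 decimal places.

658.55

By the law of cosines, b² = c² + a² − 2·c·a·cos B = 4.3369e+05, so b ≈ 658.55.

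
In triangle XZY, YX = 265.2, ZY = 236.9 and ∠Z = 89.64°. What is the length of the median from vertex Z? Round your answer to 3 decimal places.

Law of sines: sin X = ZY·sin Z/YX ≈ 0.89327.
Since YX ≥ ZY, only the acute value applies: ∠X ≈ 63.29°.
Then ∠Y = 180° − ∠Z − ∠X ≈ 27.07°.
Law of sines gives XZ = YX·sin Y/sin Z ≈ 120.7.
Median from Z: ½√(2·XZ² + 2·ZY² − YX²) ≈ 133.28.

m_Z ≈ 133.276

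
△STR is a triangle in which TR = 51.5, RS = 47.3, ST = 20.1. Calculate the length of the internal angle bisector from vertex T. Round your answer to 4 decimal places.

t_T ≈ 24.1536

By the law of cosines, cos T = (ST² + TR² − RS²) / (2·ST·TR) ≈ 0.39558, so ∠T ≈ 66.70°.
The bisector from T has length 2·ST·TR·cos(∠T/2)/(ST+TR) ≈ 24.154.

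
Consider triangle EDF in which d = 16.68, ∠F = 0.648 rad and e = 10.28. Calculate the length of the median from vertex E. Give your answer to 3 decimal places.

m_E ≈ 12.959

By the law of cosines, f² = e² + d² − 2·e·d·cos F = 110.48, so f ≈ 10.511.
Median from E: ½√(2·d² + 2·f² − e²) ≈ 12.959.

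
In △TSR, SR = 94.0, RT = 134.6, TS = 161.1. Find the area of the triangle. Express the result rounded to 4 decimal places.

Semiperimeter s = (94 + 134.6 + 161.1)/2 = 194.85.
Heron's formula: area = √(194.85·100.85·60.25·33.75) ≈ 6321.3.

area ≈ 6321.2588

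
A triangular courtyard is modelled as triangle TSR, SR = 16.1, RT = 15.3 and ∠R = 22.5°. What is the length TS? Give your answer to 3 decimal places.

By the law of cosines, TS² = SR² + RT² − 2·SR·RT·cos R = 38.142, so TS ≈ 6.1759.

6.176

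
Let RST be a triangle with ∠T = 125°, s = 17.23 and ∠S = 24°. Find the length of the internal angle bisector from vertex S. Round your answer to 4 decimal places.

26.2055

The third angle is ∠R = 180° − ∠S − ∠T = 31.00°.
Law of sines: r = s·sin R/sin S ≈ 21.818.
Law of sines: t = s·sin T/sin S ≈ 34.701.
The bisector from S has length 2·t·r·cos(∠S/2)/(t+r) ≈ 26.206.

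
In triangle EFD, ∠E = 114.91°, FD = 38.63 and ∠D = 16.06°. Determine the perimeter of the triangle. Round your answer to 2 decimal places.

perimeter ≈ 82.57

The third angle is ∠F = 180° − ∠D − ∠E = 49.03°.
Law of sines: DE = FD·sin F/sin E ≈ 32.159.
Law of sines: EF = FD·sin D/sin E ≈ 11.783.
Semiperimeter s = (38.63+32.159+11.783)/2 = 41.286.
Perimeter = 38.63 + 32.159 + 11.783 = 82.572.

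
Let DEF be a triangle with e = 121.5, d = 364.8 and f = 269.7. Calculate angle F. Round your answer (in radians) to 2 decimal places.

By the law of cosines, cos F = (d² + e² − f²) / (2·d·e) ≈ 0.84722, so ∠F ≈ 0.560 rad.

∠F ≈ 0.56 rad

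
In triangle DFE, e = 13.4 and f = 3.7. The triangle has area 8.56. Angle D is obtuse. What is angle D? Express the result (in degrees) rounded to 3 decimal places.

From area = ½·f·e·sin D, we get sin D = 2·area/(f·e) ≈ 0.34530.
Taking the obtuse solution, ∠D ≈ 159.80°.

159.800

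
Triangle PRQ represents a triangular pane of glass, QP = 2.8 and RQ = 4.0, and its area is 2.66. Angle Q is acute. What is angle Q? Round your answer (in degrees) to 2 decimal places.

From area = ½·RQ·QP·sin Q, we get sin Q = 2·area/(RQ·QP) ≈ 0.47500.
Taking the acute solution, ∠Q ≈ 28.36°.

∠Q ≈ 28.36°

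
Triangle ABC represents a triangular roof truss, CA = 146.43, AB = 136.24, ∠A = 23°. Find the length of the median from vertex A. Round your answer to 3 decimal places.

m_A ≈ 138.501

By the law of cosines, BC² = CA² + AB² − 2·CA·AB·cos A = 3275.6, so BC ≈ 57.233.
Median from A: ½√(2·CA² + 2·AB² − BC²) ≈ 138.5.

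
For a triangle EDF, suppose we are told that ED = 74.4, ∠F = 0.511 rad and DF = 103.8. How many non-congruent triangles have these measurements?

2

DF·sin F = 103.8·sin(0.511 rad) ≈ 50.76.
Since DF sin F < ED < DF (50.76 < 74.4 < 103.8), two triangles exist.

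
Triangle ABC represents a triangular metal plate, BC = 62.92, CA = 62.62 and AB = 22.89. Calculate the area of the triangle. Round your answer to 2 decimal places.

706.30

Semiperimeter s = (62.92 + 62.62 + 22.89)/2 = 74.215.
Heron's formula: area = √(74.215·11.295·11.595·51.325) ≈ 706.3.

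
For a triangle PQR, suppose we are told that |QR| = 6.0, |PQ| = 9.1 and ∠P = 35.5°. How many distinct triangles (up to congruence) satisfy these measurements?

2

|PQ|·sin P = 9.1·sin(35.5°) ≈ 5.284.
Since |PQ| sin P < |QR| < |PQ| (5.284 < 6.0 < 9.1), two triangles exist.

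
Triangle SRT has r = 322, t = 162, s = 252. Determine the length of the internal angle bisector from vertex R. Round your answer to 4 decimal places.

t_R ≈ 126.9961

By the law of cosines, cos R = (t² + s² − r²) / (2·t·s) ≈ -0.17068, so ∠R ≈ 99.83°.
The bisector from R has length 2·t·s·cos(∠R/2)/(t+s) ≈ 127.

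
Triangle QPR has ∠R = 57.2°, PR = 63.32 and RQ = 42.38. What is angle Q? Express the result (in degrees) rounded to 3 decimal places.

∠Q ≈ 81.369°

By the law of cosines, QP² = PR² + RQ² − 2·PR·RQ·cos R = 2898.1, so QP ≈ 53.834.
Law of cosines again: cos Q = (RQ² + QP² − PR²)/(2·RQ·QP) ≈ 0.15007, so ∠Q ≈ 81.37°.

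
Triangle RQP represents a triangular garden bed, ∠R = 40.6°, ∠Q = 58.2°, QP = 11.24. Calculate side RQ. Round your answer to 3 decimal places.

The third angle is ∠P = 180° − ∠R − ∠Q = 81.20°.
Law of sines: RQ = QP·sin P/sin R ≈ 17.068.

17.068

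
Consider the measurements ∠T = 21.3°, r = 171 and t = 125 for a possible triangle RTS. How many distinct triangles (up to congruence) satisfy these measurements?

r·sin T = 171·sin(21.3°) ≈ 62.12.
Since r sin T < t < r (62.12 < 125 < 171), two triangles exist.

2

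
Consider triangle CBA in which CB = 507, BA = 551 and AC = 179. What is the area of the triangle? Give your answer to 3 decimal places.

area ≈ 45231.252

Semiperimeter s = (551 + 179 + 507)/2 = 618.5.
Heron's formula: area = √(618.5·67.5·439.5·111.5) ≈ 45231.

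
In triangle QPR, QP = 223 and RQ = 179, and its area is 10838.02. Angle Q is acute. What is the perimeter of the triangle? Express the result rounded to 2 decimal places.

perimeter ≈ 523.38

From area = ½·RQ·QP·sin Q, we get sin Q = 2·area/(RQ·QP) ≈ 0.54303.
Taking the acute solution, ∠Q ≈ 32.89°.
Law of cosines then gives PR ≈ 121.38.
Perimeter = 121.38 + 179 + 223 = 523.38.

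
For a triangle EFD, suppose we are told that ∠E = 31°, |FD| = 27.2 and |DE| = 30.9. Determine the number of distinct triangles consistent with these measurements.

|DE|·sin E = 30.9·sin(31°) ≈ 15.91.
Since |DE| sin E < |FD| < |DE| (15.91 < 27.2 < 30.9), two triangles exist.

2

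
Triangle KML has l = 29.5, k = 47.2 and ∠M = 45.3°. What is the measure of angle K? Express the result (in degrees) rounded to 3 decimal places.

∠K ≈ 96.294°

By the law of cosines, m² = l² + k² − 2·l·k·cos M = 1139.3, so m ≈ 33.753.
Law of cosines again: cos K = (m² + l² − k²)/(2·m·l) ≈ -0.10963, so ∠K ≈ 96.29°.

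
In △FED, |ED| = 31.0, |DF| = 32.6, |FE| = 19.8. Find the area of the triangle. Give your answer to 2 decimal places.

298.20

Semiperimeter s = (31 + 32.6 + 19.8)/2 = 41.7.
Heron's formula: area = √(41.7·10.7·9.1·21.9) ≈ 298.2.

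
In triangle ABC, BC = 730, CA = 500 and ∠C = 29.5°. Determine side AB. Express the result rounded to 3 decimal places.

384.110

By the law of cosines, AB² = BC² + CA² − 2·BC·CA·cos C = 1.4754e+05, so AB ≈ 384.11.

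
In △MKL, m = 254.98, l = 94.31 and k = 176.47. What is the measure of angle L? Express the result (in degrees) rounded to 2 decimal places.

14.15

By the law of cosines, cos L = (m² + k² − l²) / (2·m·k) ≈ 0.96966, so ∠L ≈ 14.15°.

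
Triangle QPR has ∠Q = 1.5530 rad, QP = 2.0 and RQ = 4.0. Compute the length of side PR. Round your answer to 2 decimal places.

By the law of cosines, PR² = RQ² + QP² − 2·RQ·QP·cos Q = 19.715, so PR ≈ 4.4402.

4.44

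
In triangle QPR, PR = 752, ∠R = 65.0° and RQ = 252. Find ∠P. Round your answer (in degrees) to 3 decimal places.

∠P ≈ 19.485°

By the law of cosines, QP² = PR² + RQ² − 2·PR·RQ·cos R = 4.6883e+05, so QP ≈ 684.71.
Law of cosines again: cos P = (QP² + PR² − RQ²)/(2·QP·PR) ≈ 0.94273, so ∠P ≈ 19.48°.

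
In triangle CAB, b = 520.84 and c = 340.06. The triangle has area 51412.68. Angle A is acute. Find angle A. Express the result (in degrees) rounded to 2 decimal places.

∠A ≈ 35.49°

From area = ½·b·c·sin A, we get sin A = 2·area/(b·c) ≈ 0.58055.
Taking the acute solution, ∠A ≈ 35.49°.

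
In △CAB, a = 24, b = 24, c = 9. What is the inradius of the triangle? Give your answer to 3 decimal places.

3.722

Semiperimeter s = (9 + 24 + 24)/2 = 28.5.
Heron's formula: area = √(28.5·19.5·4.5·4.5) ≈ 106.08.
Inradius = area/s = 106.08/28.5 ≈ 3.7223.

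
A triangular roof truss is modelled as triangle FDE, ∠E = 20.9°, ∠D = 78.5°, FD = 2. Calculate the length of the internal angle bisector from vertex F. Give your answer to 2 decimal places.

2.24

The third angle is ∠F = 180° − ∠D − ∠E = 80.60°.
Law of sines: DE = FD·sin F/sin E ≈ 5.5311.
Law of sines: EF = FD·sin D/sin E ≈ 5.4938.
The bisector from F has length 2·EF·FD·cos(∠F/2)/(EF+FD) ≈ 2.2365.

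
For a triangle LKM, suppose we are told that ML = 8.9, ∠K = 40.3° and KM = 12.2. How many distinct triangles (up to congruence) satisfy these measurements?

2

KM·sin K = 12.2·sin(40.3°) ≈ 7.891.
Since KM sin K < ML < KM (7.891 < 8.9 < 12.2), two triangles exist.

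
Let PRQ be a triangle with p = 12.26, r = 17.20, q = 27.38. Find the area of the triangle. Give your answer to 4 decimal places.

Semiperimeter s = (12.26 + 17.2 + 27.38)/2 = 28.42.
Heron's formula: area = √(28.42·16.16·11.22·1.04) ≈ 73.206.

73.2059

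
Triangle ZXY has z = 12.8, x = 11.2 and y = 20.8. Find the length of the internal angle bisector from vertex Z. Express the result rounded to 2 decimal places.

13.99

By the law of cosines, cos Z = (x² + y² − z²) / (2·x·y) ≈ 0.84615, so ∠Z ≈ 32.20°.
The bisector from Z has length 2·x·y·cos(∠Z/2)/(x+y) ≈ 13.989.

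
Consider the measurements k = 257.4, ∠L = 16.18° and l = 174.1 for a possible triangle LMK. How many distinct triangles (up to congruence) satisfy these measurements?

2

k·sin L = 257.4·sin(16.18°) ≈ 71.73.
Since k sin L < l < k (71.73 < 174.1 < 257.4), two triangles exist.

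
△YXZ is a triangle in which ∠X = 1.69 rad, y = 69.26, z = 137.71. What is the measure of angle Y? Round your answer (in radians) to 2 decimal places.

∠Y ≈ 0.44 rad

By the law of cosines, x² = z² + y² − 2·z·y·cos X = 26029, so x ≈ 161.34.
Law of cosines again: cos Y = (x² + z² − y²)/(2·x·z) ≈ 0.90461, so ∠Y ≈ 0.440 rad.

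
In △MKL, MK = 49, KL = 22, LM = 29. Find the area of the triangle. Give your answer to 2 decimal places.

171.46

Semiperimeter s = (22 + 29 + 49)/2 = 50.
Heron's formula: area = √(50·28·21·1) ≈ 171.46.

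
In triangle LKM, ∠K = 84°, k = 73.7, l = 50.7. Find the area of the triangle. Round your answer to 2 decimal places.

area ≈ 1488.76

Law of sines: sin L = l·sin K/k ≈ 0.68416.
Since k ≥ l, only the acute value applies: ∠L ≈ 43.17°.
Then ∠M = 180° − ∠K − ∠L ≈ 52.83°.
Law of sines gives m = k·sin M/sin K ≈ 59.052.
Area = ½·k·l·sin M ≈ 1488.8.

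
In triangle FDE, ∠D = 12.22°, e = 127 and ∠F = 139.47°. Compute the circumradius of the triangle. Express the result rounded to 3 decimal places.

The third angle is ∠E = 180° − ∠F − ∠D = 28.31°.
Law of sines: f = e·sin F/sin E ≈ 174.03.
Law of sines: d = e·sin D/sin E ≈ 56.683.
Circumradius = e/(2 sin E) ≈ 133.9.

133.898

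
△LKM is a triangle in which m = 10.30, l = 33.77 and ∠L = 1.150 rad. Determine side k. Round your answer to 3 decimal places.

Law of sines: sin M = m·sin L/l ≈ 0.27840.
Since l ≥ m, only the acute value applies: ∠M ≈ 0.282 rad.
Then ∠K = π − ∠L − ∠M ≈ 1.709 rad.
Law of sines gives k = l·sin K/sin L ≈ 36.642.

36.642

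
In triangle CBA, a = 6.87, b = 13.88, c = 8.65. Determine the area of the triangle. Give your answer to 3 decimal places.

Semiperimeter s = (8.65 + 13.88 + 6.87)/2 = 14.7.
Heron's formula: area = √(14.7·6.05·0.82·7.83) ≈ 23.896.

area ≈ 23.896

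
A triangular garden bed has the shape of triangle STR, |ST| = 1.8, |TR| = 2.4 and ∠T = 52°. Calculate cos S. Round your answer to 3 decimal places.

0.168

By the law of cosines, |RS|² = |ST|² + |TR|² − 2·|ST|·|TR|·cos T = 3.6807, so |RS| ≈ 1.9185.
Law of cosines again: cos S = (|RS|² + |ST|² − |TR|²)/(2·|RS|·|ST|) ≈ 0.16805, so ∠S ≈ 80.33°.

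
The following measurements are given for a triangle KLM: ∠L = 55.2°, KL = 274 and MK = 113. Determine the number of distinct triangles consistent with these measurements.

KL·sin L = 274·sin(55.2°) ≈ 225.
Since MK = 113 < 225 = KL sin L, no triangle exists.

0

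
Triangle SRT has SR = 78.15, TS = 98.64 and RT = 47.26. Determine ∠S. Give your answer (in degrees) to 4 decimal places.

By the law of cosines, cos S = (TS² + SR² − RT²) / (2·TS·SR) ≈ 0.88236, so ∠S ≈ 28.07°.

28.0713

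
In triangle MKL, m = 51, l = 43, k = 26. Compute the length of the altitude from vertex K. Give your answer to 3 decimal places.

h_K ≈ 42.975

Semiperimeter s = (51 + 26 + 43)/2 = 60.
Heron's formula: area = √(60·9·34·17) ≈ 558.68.
The altitude from K has length 2·area/k ≈ 42.975.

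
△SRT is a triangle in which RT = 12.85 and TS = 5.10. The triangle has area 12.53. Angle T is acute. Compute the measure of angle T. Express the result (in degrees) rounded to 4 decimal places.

22.4819

From area = ½·RT·TS·sin T, we get sin T = 2·area/(RT·TS) ≈ 0.38239.
Taking the acute solution, ∠T ≈ 22.48°.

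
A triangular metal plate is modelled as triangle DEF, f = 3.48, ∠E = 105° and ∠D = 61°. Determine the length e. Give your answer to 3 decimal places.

The third angle is ∠F = 180° − ∠D − ∠E = 14.00°.
Law of sines: e = f·sin E/sin F ≈ 13.895.

13.895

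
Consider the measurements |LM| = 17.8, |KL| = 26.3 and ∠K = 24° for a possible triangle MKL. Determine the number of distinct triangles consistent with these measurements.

2

|KL|·sin K = 26.3·sin(24°) ≈ 10.7.
Since |KL| sin K < |LM| < |KL| (10.7 < 17.8 < 26.3), two triangles exist.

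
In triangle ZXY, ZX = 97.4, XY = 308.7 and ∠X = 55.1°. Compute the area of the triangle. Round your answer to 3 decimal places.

Area = ½·ZX·XY·sin X ≈ 12330.

area ≈ 12329.909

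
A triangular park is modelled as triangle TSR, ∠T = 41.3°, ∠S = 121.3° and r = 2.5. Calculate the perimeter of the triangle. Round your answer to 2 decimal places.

perimeter ≈ 15.16

The third angle is ∠R = 180° − ∠T − ∠S = 17.40°.
Law of sines: t = r·sin T/sin R ≈ 5.5177.
Law of sines: s = r·sin S/sin R ≈ 7.1433.
Semiperimeter p = (5.5177+7.1433+2.5)/2 = 7.5805.
Perimeter = 5.5177 + 7.1433 + 2.5 = 15.161.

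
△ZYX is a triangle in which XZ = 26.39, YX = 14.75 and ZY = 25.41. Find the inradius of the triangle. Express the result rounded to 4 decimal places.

Semiperimeter s = (14.75 + 26.39 + 25.41)/2 = 33.275.
Heron's formula: area = √(33.275·18.525·6.885·7.865) ≈ 182.7.
Inradius = area/s = 182.7/33.275 ≈ 5.4906.

r ≈ 5.4906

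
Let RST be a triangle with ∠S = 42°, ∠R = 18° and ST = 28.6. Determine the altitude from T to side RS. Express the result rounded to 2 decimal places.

h_T ≈ 19.14

The third angle is ∠T = 180° − ∠R − ∠S = 120.00°.
Law of sines: TR = ST·sin S/sin R ≈ 61.929.
Law of sines: RS = ST·sin T/sin R ≈ 80.152.
Area = ½·ST·TR·sin T ≈ 766.94.
The altitude from T has length 2·area/RS ≈ 19.137.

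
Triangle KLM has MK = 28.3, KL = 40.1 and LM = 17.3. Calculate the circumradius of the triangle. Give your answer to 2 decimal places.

By the law of cosines, cos K = (MK² + KL² − LM²) / (2·MK·KL) ≈ 0.92948, so ∠K ≈ 21.65°.
Circumradius = LM/(2 sin K) ≈ 23.45.

R ≈ 23.45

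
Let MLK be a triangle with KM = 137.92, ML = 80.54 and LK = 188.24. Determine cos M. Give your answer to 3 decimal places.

-0.447

By the law of cosines, cos M = (KM² + ML² − LK²) / (2·KM·ML) ≈ -0.44678, so ∠M ≈ 116.54°.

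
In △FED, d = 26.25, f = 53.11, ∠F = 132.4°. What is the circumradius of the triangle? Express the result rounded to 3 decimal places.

Law of sines: sin D = d·sin F/f ≈ 0.36499.
Since f ≥ d, only the acute value applies: ∠D ≈ 21.41°.
Then ∠E = 180° − ∠F − ∠D ≈ 26.19°.
Law of sines gives e = f·sin E/sin F ≈ 31.746.
Circumradius = f/(2 sin F) ≈ 35.96.

R ≈ 35.960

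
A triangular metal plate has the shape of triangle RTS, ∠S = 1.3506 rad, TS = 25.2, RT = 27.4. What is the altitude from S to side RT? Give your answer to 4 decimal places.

Law of sines: sin R = TS·sin S/RT ≈ 0.89750.
Since RT ≥ TS, only the acute value applies: ∠R ≈ 1.1141 rad.
Then ∠T = π − ∠S − ∠R ≈ 0.6769 rad.
Law of sines gives SR = RT·sin T/sin S ≈ 17.588.
Area = ½·RT·TS·sin T ≈ 216.26.
The altitude from S has length 2·area/RT ≈ 15.785.

h_S ≈ 15.7852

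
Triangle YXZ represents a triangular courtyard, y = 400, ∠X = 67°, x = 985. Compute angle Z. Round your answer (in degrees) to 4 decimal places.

91.0493

Law of sines: sin Y = y·sin X/x ≈ 0.37381.
Since x ≥ y, only the acute value applies: ∠Y ≈ 21.95°.
Then ∠Z = 180° − ∠X − ∠Y ≈ 91.05°.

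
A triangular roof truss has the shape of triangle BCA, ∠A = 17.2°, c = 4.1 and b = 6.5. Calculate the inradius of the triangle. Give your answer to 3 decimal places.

By the law of cosines, a² = b² + c² − 2·b·c·cos A = 8.1437, so a ≈ 2.8537.
Area = ½·b·c·sin A ≈ 3.9403.
Semiperimeter s = (6.5+4.1+2.8537)/2 = 6.7269.
Inradius = area/s = 3.9403/6.7269 ≈ 0.58576.

r ≈ 0.586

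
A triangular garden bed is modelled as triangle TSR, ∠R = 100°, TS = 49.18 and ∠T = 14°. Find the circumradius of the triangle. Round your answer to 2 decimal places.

24.97

The third angle is ∠S = 180° − ∠R − ∠T = 66.00°.
Law of sines: SR = TS·sin T/sin R ≈ 12.081.
Law of sines: RT = TS·sin S/sin R ≈ 45.621.
Circumradius = TS/(2 sin R) ≈ 24.969.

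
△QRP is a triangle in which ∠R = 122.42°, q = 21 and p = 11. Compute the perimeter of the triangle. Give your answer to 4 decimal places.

perimeter ≈ 60.4550

By the law of cosines, r² = p² + q² − 2·p·q·cos R = 809.69, so r ≈ 28.455.
Semiperimeter s = (21+28.455+11)/2 = 30.228.
Perimeter = 21 + 28.455 + 11 = 60.455.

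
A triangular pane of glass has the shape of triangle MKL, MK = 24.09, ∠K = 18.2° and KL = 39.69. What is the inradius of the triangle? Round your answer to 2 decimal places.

By the law of cosines, LM² = MK² + KL² − 2·MK·KL·cos K = 339.03, so LM ≈ 18.413.
Area = ½·MK·KL·sin K ≈ 149.32.
Semiperimeter s = (39.69+18.413+24.09)/2 = 41.096.
Inradius = area/s = 149.32/41.096 ≈ 3.6333.

r ≈ 3.63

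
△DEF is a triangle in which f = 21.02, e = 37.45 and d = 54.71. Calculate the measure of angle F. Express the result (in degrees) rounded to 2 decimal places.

By the law of cosines, cos F = (d² + e² − f²) / (2·d·e) ≈ 0.96488, so ∠F ≈ 15.23°.

∠F ≈ 15.23°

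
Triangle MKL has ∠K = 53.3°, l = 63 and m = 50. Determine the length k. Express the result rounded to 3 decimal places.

By the law of cosines, k² = l² + m² − 2·l·m·cos K = 2704, so k ≈ 52.

52.000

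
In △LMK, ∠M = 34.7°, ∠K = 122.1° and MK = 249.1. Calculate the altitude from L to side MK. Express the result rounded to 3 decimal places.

The third angle is ∠L = 180° − ∠M − ∠K = 23.20°.
Law of sines: KL = MK·sin M/sin L ≈ 359.97.
Law of sines: LM = MK·sin K/sin L ≈ 535.66.
Area = ½·MK·KL·sin K ≈ 37980.
The altitude from L has length 2·area/MK ≈ 304.94.

304.939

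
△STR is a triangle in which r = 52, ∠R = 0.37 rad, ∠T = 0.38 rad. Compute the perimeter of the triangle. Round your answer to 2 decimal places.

The third angle is ∠S = π − ∠T − ∠R = 2.392 rad.
Law of sines: s = r·sin S/sin R ≈ 98.019.
Law of sines: t = r·sin T/sin R ≈ 53.338.
Semiperimeter p = (98.019+53.338+52)/2 = 101.68.
Perimeter = 98.019 + 53.338 + 52 = 203.36.

203.36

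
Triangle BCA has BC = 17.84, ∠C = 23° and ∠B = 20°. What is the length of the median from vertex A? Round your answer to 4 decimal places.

m_A ≈ 3.5621

The third angle is ∠A = 180° − ∠B − ∠C = 137.00°.
Law of sines: CA = BC·sin B/sin A ≈ 8.9467.
Law of sines: AB = BC·sin C/sin A ≈ 10.221.
Median from A: ½√(2·CA² + 2·AB² − BC²) ≈ 3.5621.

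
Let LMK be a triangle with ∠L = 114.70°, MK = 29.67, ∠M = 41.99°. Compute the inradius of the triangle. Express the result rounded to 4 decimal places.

The third angle is ∠K = 180° − ∠L − ∠M = 23.31°.
Law of sines: KL = MK·sin M/sin L ≈ 21.848.
Law of sines: LM = MK·sin K/sin L ≈ 12.923.
Area = ½·MK·KL·sin K ≈ 128.26.
Semiperimeter s = (29.67+21.848+12.923)/2 = 32.221.
Inradius = area/s = 128.26/32.221 ≈ 3.9805.

r ≈ 3.9805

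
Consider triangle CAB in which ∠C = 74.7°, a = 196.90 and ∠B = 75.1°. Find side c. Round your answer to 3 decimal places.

377.562

The third angle is ∠A = 180° − ∠B − ∠C = 30.20°.
Law of sines: c = a·sin C/sin A ≈ 377.56.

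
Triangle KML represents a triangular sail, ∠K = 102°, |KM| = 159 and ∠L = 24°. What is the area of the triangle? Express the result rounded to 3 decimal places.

The third angle is ∠M = 180° − ∠L − ∠K = 54.00°.
Law of sines: |ML| = |KM|·sin K/sin L ≈ 382.37.
Law of sines: |LK| = |KM|·sin M/sin L ≈ 316.26.
Area = ½·|KM|·|ML|·sin M ≈ 24593.

area ≈ 24593.084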